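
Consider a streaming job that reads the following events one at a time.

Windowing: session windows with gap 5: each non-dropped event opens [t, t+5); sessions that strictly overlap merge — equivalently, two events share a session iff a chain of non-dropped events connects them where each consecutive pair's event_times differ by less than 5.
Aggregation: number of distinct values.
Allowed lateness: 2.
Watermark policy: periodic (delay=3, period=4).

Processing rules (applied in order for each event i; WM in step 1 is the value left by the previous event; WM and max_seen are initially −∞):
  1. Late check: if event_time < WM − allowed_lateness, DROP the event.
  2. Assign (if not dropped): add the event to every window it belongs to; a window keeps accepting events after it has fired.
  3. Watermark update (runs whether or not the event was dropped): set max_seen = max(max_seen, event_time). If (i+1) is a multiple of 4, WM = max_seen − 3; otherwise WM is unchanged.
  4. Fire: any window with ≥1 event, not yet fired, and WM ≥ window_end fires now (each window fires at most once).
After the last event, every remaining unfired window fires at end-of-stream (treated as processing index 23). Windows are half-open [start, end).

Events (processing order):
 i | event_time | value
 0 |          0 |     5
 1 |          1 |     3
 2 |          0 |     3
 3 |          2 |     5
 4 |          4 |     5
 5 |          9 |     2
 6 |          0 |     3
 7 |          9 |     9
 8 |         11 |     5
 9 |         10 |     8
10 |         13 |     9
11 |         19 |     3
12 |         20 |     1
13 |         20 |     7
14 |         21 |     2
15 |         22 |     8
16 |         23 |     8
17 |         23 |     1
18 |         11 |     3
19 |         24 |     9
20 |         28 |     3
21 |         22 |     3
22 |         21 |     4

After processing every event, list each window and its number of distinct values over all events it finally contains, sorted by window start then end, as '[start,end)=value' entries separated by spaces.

i=0 t=0 v=5: → [0,5); WM=−∞
i=1 t=1 v=3: → [0,6); WM=−∞
i=2 t=0 v=3: → [0,6); WM=−∞
i=3 t=2 v=5: → [0,7); WM=-1
i=4 t=4 v=5: → [0,9); WM=-1
i=5 t=9 v=2: → [9,14); WM=-1
i=6 t=0 v=3: → [0,9); WM=-1
i=7 t=9 v=9: → [9,14); WM=6
i=8 t=11 v=5: → [9,16); WM=6
i=9 t=10 v=8: → [9,16); WM=6
i=10 t=13 v=9: → [9,18); WM=6
i=11 t=19 v=3: → [19,24); WM=16
i=12 t=20 v=1: → [19,25); WM=16
i=13 t=20 v=7: → [19,25); WM=16
i=14 t=21 v=2: → [19,26); WM=16
i=15 t=22 v=8: → [19,27); WM=19
i=16 t=23 v=8: → [19,28); WM=19
i=17 t=23 v=1: → [19,28); WM=19
i=18 t=11 v=3: DROP (t<19-2); WM=19
i=19 t=24 v=9: → [19,29); WM=21
i=20 t=28 v=3: → [19,33); WM=21
i=21 t=22 v=3: → [19,33); WM=21
i=22 t=21 v=4: → [19,33); WM=21

[0,9)=2 [9,18)=4 [19,33)=7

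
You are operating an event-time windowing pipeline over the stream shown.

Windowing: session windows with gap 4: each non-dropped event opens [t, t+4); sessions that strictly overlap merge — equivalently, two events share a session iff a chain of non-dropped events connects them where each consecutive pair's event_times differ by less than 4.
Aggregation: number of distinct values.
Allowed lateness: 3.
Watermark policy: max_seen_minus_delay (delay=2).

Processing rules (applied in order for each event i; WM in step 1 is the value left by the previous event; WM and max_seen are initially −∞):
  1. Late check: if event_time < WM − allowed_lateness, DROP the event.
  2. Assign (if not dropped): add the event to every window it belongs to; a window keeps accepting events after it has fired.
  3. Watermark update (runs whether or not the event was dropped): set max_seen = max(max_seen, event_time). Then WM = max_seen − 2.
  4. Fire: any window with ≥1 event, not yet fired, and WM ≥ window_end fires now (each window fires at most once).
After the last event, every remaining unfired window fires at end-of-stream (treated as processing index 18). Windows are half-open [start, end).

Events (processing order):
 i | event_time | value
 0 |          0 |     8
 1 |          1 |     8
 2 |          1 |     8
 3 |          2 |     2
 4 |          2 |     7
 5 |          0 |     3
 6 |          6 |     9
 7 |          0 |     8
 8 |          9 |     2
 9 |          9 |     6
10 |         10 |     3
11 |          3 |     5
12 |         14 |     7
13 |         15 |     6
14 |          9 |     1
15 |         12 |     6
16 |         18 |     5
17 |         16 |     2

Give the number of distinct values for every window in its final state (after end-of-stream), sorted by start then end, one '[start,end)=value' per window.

[0,6)=4 [6,22)=6

i=0 t=0 v=8: → [0,4); WM=-2
i=1 t=1 v=8: → [0,5); WM=-1
i=2 t=1 v=8: → [0,5); WM=-1
i=3 t=2 v=2: → [0,6); WM=0
i=4 t=2 v=7: → [0,6); WM=0
i=5 t=0 v=3: → [0,6); WM=0
i=6 t=6 v=9: → [6,10); WM=4
i=7 t=0 v=8: DROP (t<4-3); WM=4
i=8 t=9 v=2: → [6,13); WM=7
i=9 t=9 v=6: → [6,13); WM=7
i=10 t=10 v=3: → [6,14); WM=8
i=11 t=3 v=5: DROP (t<8-3); WM=8
i=12 t=14 v=7: → [14,18); WM=12
i=13 t=15 v=6: → [14,19); WM=13
i=14 t=9 v=1: DROP (t<13-3); WM=13
i=15 t=12 v=6: → [6,19); WM=13
i=16 t=18 v=5: → [6,22); WM=16
i=17 t=16 v=2: → [6,22); WM=16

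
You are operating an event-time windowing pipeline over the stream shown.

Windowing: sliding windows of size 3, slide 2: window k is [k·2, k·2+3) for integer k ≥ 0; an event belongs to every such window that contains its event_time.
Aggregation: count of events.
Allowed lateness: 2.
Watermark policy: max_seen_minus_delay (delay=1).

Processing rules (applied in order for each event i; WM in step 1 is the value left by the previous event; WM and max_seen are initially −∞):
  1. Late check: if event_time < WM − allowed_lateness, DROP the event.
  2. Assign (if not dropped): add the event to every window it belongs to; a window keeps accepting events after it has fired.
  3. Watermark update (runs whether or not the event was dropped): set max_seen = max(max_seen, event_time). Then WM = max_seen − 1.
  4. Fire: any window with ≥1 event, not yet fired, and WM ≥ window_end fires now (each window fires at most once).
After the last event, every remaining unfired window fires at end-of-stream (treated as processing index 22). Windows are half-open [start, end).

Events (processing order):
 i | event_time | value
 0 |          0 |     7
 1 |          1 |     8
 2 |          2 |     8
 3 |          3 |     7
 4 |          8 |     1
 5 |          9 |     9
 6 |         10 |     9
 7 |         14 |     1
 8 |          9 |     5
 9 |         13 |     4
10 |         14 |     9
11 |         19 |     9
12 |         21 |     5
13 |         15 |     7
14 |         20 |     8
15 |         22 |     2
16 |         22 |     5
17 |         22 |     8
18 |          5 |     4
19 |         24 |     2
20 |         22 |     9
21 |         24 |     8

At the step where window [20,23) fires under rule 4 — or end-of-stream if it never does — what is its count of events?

i=0 t=0 v=7: → [0,3); WM=-1
i=1 t=1 v=8: → [0,3); WM=0
i=2 t=2 v=8: → [2,5),[0,3); WM=1
i=3 t=3 v=7: → [2,5); WM=2
i=4 t=8 v=1: → [8,11),[6,9); WM=7; [0,3) fires=3 [2,5) fires=2
i=5 t=9 v=9: → [8,11); WM=8
i=6 t=10 v=9: → [10,13),[8,11); WM=9; [6,9) fires=1
i=7 t=14 v=1: → [14,17),[12,15); WM=13; [8,11) fires=3 [10,13) fires=1
i=8 t=9 v=5: DROP (t<13-2); WM=13
i=9 t=13 v=4: → [12,15); WM=13
i=10 t=14 v=9: → [14,17),[12,15); WM=13
i=11 t=19 v=9: → [18,21); WM=18; [12,15) fires=3 [14,17) fires=2
i=12 t=21 v=5: → [20,23); WM=20
i=13 t=15 v=7: DROP (t<20-2); WM=20
i=14 t=20 v=8: → [20,23),[18,21); WM=20
i=15 t=22 v=2: → [22,25),[20,23); WM=21; [18,21) fires=2
i=16 t=22 v=5: → [22,25),[20,23); WM=21
i=17 t=22 v=8: → [22,25),[20,23); WM=21
i=18 t=5 v=4: DROP (t<21-2); WM=21
i=19 t=24 v=2: → [24,27),[22,25); WM=23; [20,23) fires=5
i=20 t=22 v=9: → [22,25),[20,23); WM=23
i=21 t=24 v=8: → [24,27),[22,25); WM=23

5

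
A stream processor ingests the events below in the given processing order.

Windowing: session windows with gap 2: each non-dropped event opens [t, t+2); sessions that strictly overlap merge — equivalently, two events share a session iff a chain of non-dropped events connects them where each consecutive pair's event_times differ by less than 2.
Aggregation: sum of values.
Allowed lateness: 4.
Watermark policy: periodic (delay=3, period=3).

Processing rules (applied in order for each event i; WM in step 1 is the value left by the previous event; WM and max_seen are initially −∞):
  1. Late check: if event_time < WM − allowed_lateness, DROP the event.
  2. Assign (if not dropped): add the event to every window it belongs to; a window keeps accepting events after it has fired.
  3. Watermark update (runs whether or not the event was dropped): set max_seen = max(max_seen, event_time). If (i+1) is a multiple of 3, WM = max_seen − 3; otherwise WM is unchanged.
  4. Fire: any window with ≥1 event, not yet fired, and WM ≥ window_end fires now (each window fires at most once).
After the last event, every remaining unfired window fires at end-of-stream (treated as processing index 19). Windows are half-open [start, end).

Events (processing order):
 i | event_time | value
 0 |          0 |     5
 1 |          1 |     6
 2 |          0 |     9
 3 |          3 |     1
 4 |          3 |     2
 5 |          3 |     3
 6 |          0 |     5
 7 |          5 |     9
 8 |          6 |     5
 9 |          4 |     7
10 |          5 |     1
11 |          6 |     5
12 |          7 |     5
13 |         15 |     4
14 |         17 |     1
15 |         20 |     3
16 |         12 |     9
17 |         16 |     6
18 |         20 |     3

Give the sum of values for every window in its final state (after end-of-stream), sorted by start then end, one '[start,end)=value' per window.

[0,3)=25 [3,9)=38 [12,14)=9 [15,19)=11 [20,22)=6

i=0 t=0 v=5: → [0,2); WM=−∞
i=1 t=1 v=6: → [0,3); WM=−∞
i=2 t=0 v=9: → [0,3); WM=-2
i=3 t=3 v=1: → [3,5); WM=-2
i=4 t=3 v=2: → [3,5); WM=-2
i=5 t=3 v=3: → [3,5); WM=0
i=6 t=0 v=5: → [0,3); WM=0
i=7 t=5 v=9: → [5,7); WM=0
i=8 t=6 v=5: → [5,8); WM=3
i=9 t=4 v=7: → [3,8); WM=3
i=10 t=5 v=1: → [3,8); WM=3
i=11 t=6 v=5: → [3,8); WM=3
i=12 t=7 v=5: → [3,9); WM=3
i=13 t=15 v=4: → [15,17); WM=3
i=14 t=17 v=1: → [17,19); WM=14
i=15 t=20 v=3: → [20,22); WM=14
i=16 t=12 v=9: → [12,14); WM=14
i=17 t=16 v=6: → [15,19); WM=17
i=18 t=20 v=3: → [20,22); WM=17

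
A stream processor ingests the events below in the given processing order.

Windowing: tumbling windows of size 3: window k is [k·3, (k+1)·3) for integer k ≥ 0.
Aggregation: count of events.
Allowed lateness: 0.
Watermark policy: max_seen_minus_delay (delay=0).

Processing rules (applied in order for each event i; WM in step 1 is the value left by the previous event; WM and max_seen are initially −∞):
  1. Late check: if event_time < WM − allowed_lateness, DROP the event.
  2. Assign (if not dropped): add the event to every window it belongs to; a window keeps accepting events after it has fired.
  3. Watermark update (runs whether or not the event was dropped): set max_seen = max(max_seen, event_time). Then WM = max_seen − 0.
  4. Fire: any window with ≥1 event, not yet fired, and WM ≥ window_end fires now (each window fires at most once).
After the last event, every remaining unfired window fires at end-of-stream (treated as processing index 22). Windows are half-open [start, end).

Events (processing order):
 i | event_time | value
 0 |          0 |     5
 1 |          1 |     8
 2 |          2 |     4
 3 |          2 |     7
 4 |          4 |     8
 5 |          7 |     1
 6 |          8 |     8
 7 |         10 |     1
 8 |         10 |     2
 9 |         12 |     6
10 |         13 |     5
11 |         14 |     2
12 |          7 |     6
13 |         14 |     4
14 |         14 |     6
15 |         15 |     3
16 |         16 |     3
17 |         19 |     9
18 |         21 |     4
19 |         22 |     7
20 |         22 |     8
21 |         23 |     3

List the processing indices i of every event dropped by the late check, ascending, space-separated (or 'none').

12

i=0 t=0 v=5: → [0,3); WM=0
i=1 t=1 v=8: → [0,3); WM=1
i=2 t=2 v=4: → [0,3); WM=2
i=3 t=2 v=7: → [0,3); WM=2
i=4 t=4 v=8: → [3,6); WM=4; [0,3) fires=4
i=5 t=7 v=1: → [6,9); WM=7; [3,6) fires=1
i=6 t=8 v=8: → [6,9); WM=8
i=7 t=10 v=1: → [9,12); WM=10; [6,9) fires=2
i=8 t=10 v=2: → [9,12); WM=10
i=9 t=12 v=6: → [12,15); WM=12; [9,12) fires=2
i=10 t=13 v=5: → [12,15); WM=13
i=11 t=14 v=2: → [12,15); WM=14
i=12 t=7 v=6: DROP (t<14-0); WM=14
i=13 t=14 v=4: → [12,15); WM=14
i=14 t=14 v=6: → [12,15); WM=14
i=15 t=15 v=3: → [15,18); WM=15; [12,15) fires=5
i=16 t=16 v=3: → [15,18); WM=16
i=17 t=19 v=9: → [18,21); WM=19; [15,18) fires=2
i=18 t=21 v=4: → [21,24); WM=21; [18,21) fires=1
i=19 t=22 v=7: → [21,24); WM=22
i=20 t=22 v=8: → [21,24); WM=22
i=21 t=23 v=3: → [21,24); WM=23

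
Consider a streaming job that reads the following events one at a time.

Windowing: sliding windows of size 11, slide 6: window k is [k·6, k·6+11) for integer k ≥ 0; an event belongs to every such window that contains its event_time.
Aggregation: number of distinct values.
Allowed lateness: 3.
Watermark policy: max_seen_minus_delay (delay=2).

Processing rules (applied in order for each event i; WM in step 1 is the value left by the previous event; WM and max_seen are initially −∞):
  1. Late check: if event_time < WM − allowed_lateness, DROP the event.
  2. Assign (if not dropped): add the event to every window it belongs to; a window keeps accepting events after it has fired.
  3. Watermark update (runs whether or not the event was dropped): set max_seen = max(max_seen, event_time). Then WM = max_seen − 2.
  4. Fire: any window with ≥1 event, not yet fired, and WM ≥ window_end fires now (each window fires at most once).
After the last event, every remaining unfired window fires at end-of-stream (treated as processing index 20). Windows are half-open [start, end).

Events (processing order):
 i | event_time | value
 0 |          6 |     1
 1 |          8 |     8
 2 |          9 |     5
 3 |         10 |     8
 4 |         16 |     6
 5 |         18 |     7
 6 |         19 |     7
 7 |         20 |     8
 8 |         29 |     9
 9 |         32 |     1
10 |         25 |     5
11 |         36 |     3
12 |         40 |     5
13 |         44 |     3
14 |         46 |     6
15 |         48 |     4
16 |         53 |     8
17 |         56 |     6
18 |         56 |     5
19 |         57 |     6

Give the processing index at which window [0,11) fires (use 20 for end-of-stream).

i=0 t=6 v=1: → [6,17),[0,11); WM=4
i=1 t=8 v=8: → [6,17),[0,11); WM=6
i=2 t=9 v=5: → [6,17),[0,11); WM=7
i=3 t=10 v=8: → [6,17),[0,11); WM=8
i=4 t=16 v=6: → [12,23),[6,17); WM=14; [0,11) fires=3
i=5 t=18 v=7: → [18,29),[12,23); WM=16
i=6 t=19 v=7: → [18,29),[12,23); WM=17; [6,17) fires=4
i=7 t=20 v=8: → [18,29),[12,23); WM=18
i=8 t=29 v=9: → [24,35); WM=27; [12,23) fires=3
i=9 t=32 v=1: → [30,41),[24,35); WM=30; [18,29) fires=2
i=10 t=25 v=5: DROP (t<30-3); WM=30
i=11 t=36 v=3: → [36,47),[30,41); WM=34
i=12 t=40 v=5: → [36,47),[30,41); WM=38; [24,35) fires=2
i=13 t=44 v=3: → [42,53),[36,47); WM=42; [30,41) fires=3
i=14 t=46 v=6: → [42,53),[36,47); WM=44
i=15 t=48 v=4: → [48,59),[42,53); WM=46
i=16 t=53 v=8: → [48,59); WM=51; [36,47) fires=3
i=17 t=56 v=6: → [54,65),[48,59); WM=54; [42,53) fires=3
i=18 t=56 v=5: → [54,65),[48,59); WM=54
i=19 t=57 v=6: → [54,65),[48,59); WM=55

4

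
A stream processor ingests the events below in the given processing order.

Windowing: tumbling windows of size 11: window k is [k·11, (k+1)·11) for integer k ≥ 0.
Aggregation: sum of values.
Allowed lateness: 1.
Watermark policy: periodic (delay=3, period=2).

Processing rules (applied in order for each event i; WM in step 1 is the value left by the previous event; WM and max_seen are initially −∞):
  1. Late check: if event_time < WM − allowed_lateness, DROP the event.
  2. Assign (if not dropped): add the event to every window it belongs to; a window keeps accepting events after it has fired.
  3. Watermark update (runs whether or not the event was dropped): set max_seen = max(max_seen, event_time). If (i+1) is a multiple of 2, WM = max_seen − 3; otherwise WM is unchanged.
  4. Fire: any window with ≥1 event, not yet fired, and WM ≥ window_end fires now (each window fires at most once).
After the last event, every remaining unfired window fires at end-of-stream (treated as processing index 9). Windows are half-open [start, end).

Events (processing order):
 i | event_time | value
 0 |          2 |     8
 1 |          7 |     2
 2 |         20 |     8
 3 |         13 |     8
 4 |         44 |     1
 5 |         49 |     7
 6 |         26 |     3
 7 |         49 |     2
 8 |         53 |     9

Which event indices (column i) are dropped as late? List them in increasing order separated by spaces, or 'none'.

i=0 t=2 v=8: → [0,11); WM=−∞
i=1 t=7 v=2: → [0,11); WM=4
i=2 t=20 v=8: → [11,22); WM=4
i=3 t=13 v=8: → [11,22); WM=17; [0,11) fires=10
i=4 t=44 v=1: → [44,55); WM=17
i=5 t=49 v=7: → [44,55); WM=46; [11,22) fires=16
i=6 t=26 v=3: DROP (t<46-1); WM=46
i=7 t=49 v=2: → [44,55); WM=46
i=8 t=53 v=9: → [44,55); WM=46

6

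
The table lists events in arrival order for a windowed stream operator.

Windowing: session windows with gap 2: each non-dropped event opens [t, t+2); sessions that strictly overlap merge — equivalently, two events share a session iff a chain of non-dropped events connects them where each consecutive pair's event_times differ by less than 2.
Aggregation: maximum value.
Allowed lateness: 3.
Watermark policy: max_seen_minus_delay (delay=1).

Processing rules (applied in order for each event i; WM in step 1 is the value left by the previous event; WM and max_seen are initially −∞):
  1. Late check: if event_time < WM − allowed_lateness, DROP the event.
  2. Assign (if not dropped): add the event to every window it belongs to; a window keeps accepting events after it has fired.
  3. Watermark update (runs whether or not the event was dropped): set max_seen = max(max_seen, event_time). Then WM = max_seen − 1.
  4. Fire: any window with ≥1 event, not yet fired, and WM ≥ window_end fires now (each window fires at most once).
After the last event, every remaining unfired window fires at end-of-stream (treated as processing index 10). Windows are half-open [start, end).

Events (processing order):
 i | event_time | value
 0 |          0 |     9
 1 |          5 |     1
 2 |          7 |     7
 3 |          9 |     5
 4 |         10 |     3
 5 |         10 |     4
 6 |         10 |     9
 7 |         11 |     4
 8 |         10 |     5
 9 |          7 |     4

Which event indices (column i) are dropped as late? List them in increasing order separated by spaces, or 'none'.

none

i=0 t=0 v=9: → [0,2); WM=-1
i=1 t=5 v=1: → [5,7); WM=4
i=2 t=7 v=7: → [7,9); WM=6
i=3 t=9 v=5: → [9,11); WM=8
i=4 t=10 v=3: → [9,12); WM=9
i=5 t=10 v=4: → [9,12); WM=9
i=6 t=10 v=9: → [9,12); WM=9
i=7 t=11 v=4: → [9,13); WM=10
i=8 t=10 v=5: → [9,13); WM=10
i=9 t=7 v=4: → [7,9); WM=10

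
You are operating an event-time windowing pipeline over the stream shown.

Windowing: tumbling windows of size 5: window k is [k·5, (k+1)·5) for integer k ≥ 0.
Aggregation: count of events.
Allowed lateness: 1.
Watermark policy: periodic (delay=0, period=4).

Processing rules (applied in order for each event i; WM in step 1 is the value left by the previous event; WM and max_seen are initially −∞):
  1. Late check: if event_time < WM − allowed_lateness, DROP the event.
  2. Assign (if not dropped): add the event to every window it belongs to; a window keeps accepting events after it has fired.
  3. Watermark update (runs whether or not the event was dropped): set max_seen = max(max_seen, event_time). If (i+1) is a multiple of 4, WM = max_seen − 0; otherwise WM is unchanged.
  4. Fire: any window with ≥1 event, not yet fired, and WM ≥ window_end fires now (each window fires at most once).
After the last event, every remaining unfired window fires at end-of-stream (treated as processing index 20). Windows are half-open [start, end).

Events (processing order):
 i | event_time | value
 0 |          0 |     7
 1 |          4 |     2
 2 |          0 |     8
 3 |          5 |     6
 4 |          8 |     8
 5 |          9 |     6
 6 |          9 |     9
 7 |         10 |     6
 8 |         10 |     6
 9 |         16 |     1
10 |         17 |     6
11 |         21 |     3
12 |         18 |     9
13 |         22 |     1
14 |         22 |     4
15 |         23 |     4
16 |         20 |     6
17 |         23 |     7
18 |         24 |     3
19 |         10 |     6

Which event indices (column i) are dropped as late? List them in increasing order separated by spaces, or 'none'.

12 16 19

i=0 t=0 v=7: → [0,5); WM=−∞
i=1 t=4 v=2: → [0,5); WM=−∞
i=2 t=0 v=8: → [0,5); WM=−∞
i=3 t=5 v=6: → [5,10); WM=5; [0,5) fires=3
i=4 t=8 v=8: → [5,10); WM=5
i=5 t=9 v=6: → [5,10); WM=5
i=6 t=9 v=9: → [5,10); WM=5
i=7 t=10 v=6: → [10,15); WM=10; [5,10) fires=4
i=8 t=10 v=6: → [10,15); WM=10
i=9 t=16 v=1: → [15,20); WM=10
i=10 t=17 v=6: → [15,20); WM=10
i=11 t=21 v=3: → [20,25); WM=21; [10,15) fires=2 [15,20) fires=2
i=12 t=18 v=9: DROP (t<21-1); WM=21
i=13 t=22 v=1: → [20,25); WM=21
i=14 t=22 v=4: → [20,25); WM=21
i=15 t=23 v=4: → [20,25); WM=23
i=16 t=20 v=6: DROP (t<23-1); WM=23
i=17 t=23 v=7: → [20,25); WM=23
i=18 t=24 v=3: → [20,25); WM=23
i=19 t=10 v=6: DROP (t<23-1); WM=24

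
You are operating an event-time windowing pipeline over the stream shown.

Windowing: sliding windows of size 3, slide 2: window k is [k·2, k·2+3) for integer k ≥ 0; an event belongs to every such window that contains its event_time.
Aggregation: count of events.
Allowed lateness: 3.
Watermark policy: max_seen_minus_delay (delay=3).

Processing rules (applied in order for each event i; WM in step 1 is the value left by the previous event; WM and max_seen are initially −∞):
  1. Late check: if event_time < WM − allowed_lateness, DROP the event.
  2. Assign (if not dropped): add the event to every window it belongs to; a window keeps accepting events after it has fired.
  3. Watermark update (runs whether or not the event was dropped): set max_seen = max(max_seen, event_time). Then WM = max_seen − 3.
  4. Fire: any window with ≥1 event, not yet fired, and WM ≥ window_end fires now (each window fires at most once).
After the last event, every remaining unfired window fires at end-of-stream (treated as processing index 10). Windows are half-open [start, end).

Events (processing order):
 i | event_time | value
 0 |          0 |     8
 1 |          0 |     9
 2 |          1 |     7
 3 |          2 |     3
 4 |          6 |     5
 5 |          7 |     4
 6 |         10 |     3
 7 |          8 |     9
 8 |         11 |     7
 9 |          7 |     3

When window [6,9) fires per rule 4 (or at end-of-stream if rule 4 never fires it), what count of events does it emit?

i=0 t=0 v=8: → [0,3); WM=-3
i=1 t=0 v=9: → [0,3); WM=-3
i=2 t=1 v=7: → [0,3); WM=-2
i=3 t=2 v=3: → [2,5),[0,3); WM=-1
i=4 t=6 v=5: → [6,9),[4,7); WM=3; [0,3) fires=4
i=5 t=7 v=4: → [6,9); WM=4
i=6 t=10 v=3: → [10,13),[8,11); WM=7; [2,5) fires=1 [4,7) fires=1
i=7 t=8 v=9: → [8,11),[6,9); WM=7
i=8 t=11 v=7: → [10,13); WM=8
i=9 t=7 v=3: → [6,9); WM=8

4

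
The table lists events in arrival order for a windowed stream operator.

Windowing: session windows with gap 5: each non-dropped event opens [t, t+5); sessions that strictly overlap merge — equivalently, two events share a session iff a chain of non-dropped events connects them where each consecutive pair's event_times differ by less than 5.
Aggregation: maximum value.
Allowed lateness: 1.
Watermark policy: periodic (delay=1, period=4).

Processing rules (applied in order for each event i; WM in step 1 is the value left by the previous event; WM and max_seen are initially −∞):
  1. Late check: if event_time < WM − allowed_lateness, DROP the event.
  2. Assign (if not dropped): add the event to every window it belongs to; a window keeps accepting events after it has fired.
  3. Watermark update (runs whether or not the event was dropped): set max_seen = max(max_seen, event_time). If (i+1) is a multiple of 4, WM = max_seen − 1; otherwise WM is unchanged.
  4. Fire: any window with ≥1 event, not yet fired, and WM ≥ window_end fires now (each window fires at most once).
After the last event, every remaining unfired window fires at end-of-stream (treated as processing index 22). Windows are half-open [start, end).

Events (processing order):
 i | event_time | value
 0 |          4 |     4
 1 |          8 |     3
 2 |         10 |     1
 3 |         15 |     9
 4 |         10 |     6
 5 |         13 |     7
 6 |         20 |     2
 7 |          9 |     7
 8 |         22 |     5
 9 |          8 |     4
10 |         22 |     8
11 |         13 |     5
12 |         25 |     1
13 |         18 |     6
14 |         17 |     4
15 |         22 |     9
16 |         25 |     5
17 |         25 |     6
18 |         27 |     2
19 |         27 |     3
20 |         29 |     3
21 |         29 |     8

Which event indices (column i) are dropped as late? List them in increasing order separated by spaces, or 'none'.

i=0 t=4 v=4: → [4,9); WM=−∞
i=1 t=8 v=3: → [4,13); WM=−∞
i=2 t=10 v=1: → [4,15); WM=−∞
i=3 t=15 v=9: → [15,20); WM=14
i=4 t=10 v=6: DROP (t<14-1); WM=14
i=5 t=13 v=7: → [4,20); WM=14
i=6 t=20 v=2: → [20,25); WM=14
i=7 t=9 v=7: DROP (t<14-1); WM=19
i=8 t=22 v=5: → [20,27); WM=19
i=9 t=8 v=4: DROP (t<19-1); WM=19
i=10 t=22 v=8: → [20,27); WM=19
i=11 t=13 v=5: DROP (t<19-1); WM=21
i=12 t=25 v=1: → [20,30); WM=21
i=13 t=18 v=6: DROP (t<21-1); WM=21
i=14 t=17 v=4: DROP (t<21-1); WM=21
i=15 t=22 v=9: → [20,30); WM=24
i=16 t=25 v=5: → [20,30); WM=24
i=17 t=25 v=6: → [20,30); WM=24
i=18 t=27 v=2: → [20,32); WM=24
i=19 t=27 v=3: → [20,32); WM=26
i=20 t=29 v=3: → [20,34); WM=26
i=21 t=29 v=8: → [20,34); WM=26

4 7 9 11 13 14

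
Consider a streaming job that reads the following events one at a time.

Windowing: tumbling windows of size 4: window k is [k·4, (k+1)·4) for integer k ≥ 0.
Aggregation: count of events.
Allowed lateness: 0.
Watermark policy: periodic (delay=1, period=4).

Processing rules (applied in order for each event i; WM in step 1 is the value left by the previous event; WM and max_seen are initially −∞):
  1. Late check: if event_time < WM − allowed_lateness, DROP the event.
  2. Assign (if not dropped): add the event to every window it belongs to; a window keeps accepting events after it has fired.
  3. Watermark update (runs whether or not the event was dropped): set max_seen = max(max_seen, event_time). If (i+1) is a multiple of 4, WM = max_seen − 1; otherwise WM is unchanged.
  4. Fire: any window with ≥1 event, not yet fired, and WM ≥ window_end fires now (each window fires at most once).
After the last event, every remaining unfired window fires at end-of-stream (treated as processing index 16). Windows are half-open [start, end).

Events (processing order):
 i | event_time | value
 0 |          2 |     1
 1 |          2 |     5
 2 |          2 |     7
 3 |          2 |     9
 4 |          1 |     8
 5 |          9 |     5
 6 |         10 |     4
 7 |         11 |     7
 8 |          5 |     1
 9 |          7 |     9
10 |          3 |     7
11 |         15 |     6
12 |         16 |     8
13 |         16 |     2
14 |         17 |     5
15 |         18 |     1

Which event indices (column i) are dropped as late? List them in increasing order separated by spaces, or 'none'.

8 9 10

i=0 t=2 v=1: → [0,4); WM=−∞
i=1 t=2 v=5: → [0,4); WM=−∞
i=2 t=2 v=7: → [0,4); WM=−∞
i=3 t=2 v=9: → [0,4); WM=1
i=4 t=1 v=8: → [0,4); WM=1
i=5 t=9 v=5: → [8,12); WM=1
i=6 t=10 v=4: → [8,12); WM=1
i=7 t=11 v=7: → [8,12); WM=10; [0,4) fires=5
i=8 t=5 v=1: DROP (t<10-0); WM=10
i=9 t=7 v=9: DROP (t<10-0); WM=10
i=10 t=3 v=7: DROP (t<10-0); WM=10
i=11 t=15 v=6: → [12,16); WM=14; [8,12) fires=3
i=12 t=16 v=8: → [16,20); WM=14
i=13 t=16 v=2: → [16,20); WM=14
i=14 t=17 v=5: → [16,20); WM=14
i=15 t=18 v=1: → [16,20); WM=17; [12,16) fires=1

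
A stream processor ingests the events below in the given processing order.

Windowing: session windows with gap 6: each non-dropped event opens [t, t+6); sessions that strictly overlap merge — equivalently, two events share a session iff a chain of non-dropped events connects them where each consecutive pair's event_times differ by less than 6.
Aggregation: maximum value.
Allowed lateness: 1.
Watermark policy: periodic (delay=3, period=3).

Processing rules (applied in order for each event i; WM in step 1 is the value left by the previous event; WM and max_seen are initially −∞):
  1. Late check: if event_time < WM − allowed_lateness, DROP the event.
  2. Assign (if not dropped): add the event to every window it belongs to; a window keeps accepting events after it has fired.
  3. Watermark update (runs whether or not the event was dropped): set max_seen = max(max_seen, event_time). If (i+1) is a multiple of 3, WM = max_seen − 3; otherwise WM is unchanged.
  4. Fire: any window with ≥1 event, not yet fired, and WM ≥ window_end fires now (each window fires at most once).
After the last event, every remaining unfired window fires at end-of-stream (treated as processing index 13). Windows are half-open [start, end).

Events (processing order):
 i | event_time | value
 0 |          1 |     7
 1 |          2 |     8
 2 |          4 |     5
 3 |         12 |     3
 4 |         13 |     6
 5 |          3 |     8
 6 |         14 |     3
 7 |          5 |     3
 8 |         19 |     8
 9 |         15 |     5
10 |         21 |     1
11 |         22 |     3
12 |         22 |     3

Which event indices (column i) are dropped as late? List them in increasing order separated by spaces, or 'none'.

7

i=0 t=1 v=7: → [1,7); WM=−∞
i=1 t=2 v=8: → [1,8); WM=−∞
i=2 t=4 v=5: → [1,10); WM=1
i=3 t=12 v=3: → [12,18); WM=1
i=4 t=13 v=6: → [12,19); WM=1
i=5 t=3 v=8: → [1,10); WM=10
i=6 t=14 v=3: → [12,20); WM=10
i=7 t=5 v=3: DROP (t<10-1); WM=10
i=8 t=19 v=8: → [12,25); WM=16
i=9 t=15 v=5: → [12,25); WM=16
i=10 t=21 v=1: → [12,27); WM=16
i=11 t=22 v=3: → [12,28); WM=19
i=12 t=22 v=3: → [12,28); WM=19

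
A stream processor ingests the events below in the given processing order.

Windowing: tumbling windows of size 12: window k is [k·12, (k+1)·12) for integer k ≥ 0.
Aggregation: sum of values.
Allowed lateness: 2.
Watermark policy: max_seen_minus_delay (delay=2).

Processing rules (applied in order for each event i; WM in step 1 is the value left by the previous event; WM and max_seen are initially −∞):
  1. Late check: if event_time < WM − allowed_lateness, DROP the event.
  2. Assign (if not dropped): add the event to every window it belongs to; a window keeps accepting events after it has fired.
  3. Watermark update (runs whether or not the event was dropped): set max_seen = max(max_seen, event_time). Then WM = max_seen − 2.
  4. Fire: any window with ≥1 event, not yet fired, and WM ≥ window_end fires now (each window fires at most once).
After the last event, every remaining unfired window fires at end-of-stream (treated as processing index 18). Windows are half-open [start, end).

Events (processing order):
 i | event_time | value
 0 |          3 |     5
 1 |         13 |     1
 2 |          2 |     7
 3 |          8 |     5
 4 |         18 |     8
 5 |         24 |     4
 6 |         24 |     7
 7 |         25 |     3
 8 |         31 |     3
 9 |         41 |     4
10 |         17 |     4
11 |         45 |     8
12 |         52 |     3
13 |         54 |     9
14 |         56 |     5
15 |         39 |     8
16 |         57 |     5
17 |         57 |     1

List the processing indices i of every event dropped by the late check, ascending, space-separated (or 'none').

i=0 t=3 v=5: → [0,12); WM=1
i=1 t=13 v=1: → [12,24); WM=11
i=2 t=2 v=7: DROP (t<11-2); WM=11
i=3 t=8 v=5: DROP (t<11-2); WM=11
i=4 t=18 v=8: → [12,24); WM=16; [0,12) fires=5
i=5 t=24 v=4: → [24,36); WM=22
i=6 t=24 v=7: → [24,36); WM=22
i=7 t=25 v=3: → [24,36); WM=23
i=8 t=31 v=3: → [24,36); WM=29; [12,24) fires=9
i=9 t=41 v=4: → [36,48); WM=39; [24,36) fires=17
i=10 t=17 v=4: DROP (t<39-2); WM=39
i=11 t=45 v=8: → [36,48); WM=43
i=12 t=52 v=3: → [48,60); WM=50; [36,48) fires=12
i=13 t=54 v=9: → [48,60); WM=52
i=14 t=56 v=5: → [48,60); WM=54
i=15 t=39 v=8: DROP (t<54-2); WM=54
i=16 t=57 v=5: → [48,60); WM=55
i=17 t=57 v=1: → [48,60); WM=55

2 3 10 15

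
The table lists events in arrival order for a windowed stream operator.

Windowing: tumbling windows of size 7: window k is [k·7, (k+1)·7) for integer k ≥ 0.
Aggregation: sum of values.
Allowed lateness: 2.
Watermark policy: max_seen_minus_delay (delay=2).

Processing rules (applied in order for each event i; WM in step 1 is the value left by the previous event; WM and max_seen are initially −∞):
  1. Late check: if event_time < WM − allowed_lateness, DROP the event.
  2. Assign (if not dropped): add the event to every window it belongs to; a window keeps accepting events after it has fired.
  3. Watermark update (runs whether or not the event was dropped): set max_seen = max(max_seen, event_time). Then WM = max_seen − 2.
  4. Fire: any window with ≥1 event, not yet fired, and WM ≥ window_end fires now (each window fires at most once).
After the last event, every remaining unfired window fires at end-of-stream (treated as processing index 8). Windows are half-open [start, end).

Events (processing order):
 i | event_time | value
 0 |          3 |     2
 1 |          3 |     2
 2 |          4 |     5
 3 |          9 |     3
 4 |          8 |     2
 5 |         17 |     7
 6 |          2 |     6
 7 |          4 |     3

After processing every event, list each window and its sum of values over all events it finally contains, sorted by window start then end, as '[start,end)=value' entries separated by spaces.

i=0 t=3 v=2: → [0,7); WM=1
i=1 t=3 v=2: → [0,7); WM=1
i=2 t=4 v=5: → [0,7); WM=2
i=3 t=9 v=3: → [7,14); WM=7; [0,7) fires=9
i=4 t=8 v=2: → [7,14); WM=7
i=5 t=17 v=7: → [14,21); WM=15; [7,14) fires=5
i=6 t=2 v=6: DROP (t<15-2); WM=15
i=7 t=4 v=3: DROP (t<15-2); WM=15

[0,7)=9 [7,14)=5 [14,21)=7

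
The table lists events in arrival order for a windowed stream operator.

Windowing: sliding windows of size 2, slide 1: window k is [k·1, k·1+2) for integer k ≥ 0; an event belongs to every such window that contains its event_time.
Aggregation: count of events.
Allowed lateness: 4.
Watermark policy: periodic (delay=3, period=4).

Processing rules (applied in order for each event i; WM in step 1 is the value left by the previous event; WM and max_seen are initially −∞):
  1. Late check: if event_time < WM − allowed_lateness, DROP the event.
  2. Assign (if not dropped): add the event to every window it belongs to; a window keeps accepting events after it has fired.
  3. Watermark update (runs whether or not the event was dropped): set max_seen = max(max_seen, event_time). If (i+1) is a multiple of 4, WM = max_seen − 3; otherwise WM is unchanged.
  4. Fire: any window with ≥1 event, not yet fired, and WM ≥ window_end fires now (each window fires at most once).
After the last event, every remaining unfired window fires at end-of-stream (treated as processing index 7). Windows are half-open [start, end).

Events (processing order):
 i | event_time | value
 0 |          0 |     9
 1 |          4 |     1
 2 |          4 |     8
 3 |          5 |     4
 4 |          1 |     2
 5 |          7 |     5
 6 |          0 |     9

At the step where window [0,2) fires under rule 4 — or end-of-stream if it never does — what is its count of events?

i=0 t=0 v=9: → [0,2); WM=−∞
i=1 t=4 v=1: → [4,6),[3,5); WM=−∞
i=2 t=4 v=8: → [4,6),[3,5); WM=−∞
i=3 t=5 v=4: → [5,7),[4,6); WM=2; [0,2) fires=1
i=4 t=1 v=2: → [1,3),[0,2); WM=2
i=5 t=7 v=5: → [7,9),[6,8); WM=2
i=6 t=0 v=9: → [0,2); WM=2

1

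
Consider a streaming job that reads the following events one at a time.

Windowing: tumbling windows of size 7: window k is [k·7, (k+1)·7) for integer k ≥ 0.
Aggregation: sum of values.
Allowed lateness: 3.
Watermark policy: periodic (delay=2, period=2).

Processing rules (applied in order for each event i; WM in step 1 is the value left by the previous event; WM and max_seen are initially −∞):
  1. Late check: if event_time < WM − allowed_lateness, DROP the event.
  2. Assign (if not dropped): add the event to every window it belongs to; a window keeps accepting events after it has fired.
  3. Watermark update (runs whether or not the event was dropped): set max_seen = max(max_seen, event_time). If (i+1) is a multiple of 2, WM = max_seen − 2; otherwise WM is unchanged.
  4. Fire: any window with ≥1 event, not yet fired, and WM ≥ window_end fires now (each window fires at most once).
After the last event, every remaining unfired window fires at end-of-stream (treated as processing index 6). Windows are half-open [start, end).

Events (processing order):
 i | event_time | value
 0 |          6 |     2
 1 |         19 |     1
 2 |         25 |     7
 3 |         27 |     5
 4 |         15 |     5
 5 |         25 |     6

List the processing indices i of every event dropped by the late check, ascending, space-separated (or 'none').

4

i=0 t=6 v=2: → [0,7); WM=−∞
i=1 t=19 v=1: → [14,21); WM=17; [0,7) fires=2
i=2 t=25 v=7: → [21,28); WM=17
i=3 t=27 v=5: → [21,28); WM=25; [14,21) fires=1
i=4 t=15 v=5: DROP (t<25-3); WM=25
i=5 t=25 v=6: → [21,28); WM=25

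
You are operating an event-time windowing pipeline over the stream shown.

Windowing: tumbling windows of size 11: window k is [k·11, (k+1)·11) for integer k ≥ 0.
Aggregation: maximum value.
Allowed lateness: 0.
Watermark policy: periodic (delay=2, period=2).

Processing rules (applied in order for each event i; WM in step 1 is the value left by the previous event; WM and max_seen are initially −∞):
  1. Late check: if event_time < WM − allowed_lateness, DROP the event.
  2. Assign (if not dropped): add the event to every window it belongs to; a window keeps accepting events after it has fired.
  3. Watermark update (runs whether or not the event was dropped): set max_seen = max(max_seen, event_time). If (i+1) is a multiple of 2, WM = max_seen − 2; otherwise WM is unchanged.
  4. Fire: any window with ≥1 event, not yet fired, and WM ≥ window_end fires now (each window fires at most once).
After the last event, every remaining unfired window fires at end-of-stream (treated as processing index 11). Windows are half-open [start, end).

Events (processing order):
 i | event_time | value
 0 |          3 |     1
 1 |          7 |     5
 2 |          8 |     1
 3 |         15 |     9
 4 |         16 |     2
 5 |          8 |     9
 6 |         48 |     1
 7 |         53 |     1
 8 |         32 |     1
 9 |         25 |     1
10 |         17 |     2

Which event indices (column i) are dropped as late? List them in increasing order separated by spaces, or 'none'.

i=0 t=3 v=1: → [0,11); WM=−∞
i=1 t=7 v=5: → [0,11); WM=5
i=2 t=8 v=1: → [0,11); WM=5
i=3 t=15 v=9: → [11,22); WM=13; [0,11) fires=5
i=4 t=16 v=2: → [11,22); WM=13
i=5 t=8 v=9: DROP (t<13-0); WM=14
i=6 t=48 v=1: → [44,55); WM=14
i=7 t=53 v=1: → [44,55); WM=51; [11,22) fires=9
i=8 t=32 v=1: DROP (t<51-0); WM=51
i=9 t=25 v=1: DROP (t<51-0); WM=51
i=10 t=17 v=2: DROP (t<51-0); WM=51

5 8 9 10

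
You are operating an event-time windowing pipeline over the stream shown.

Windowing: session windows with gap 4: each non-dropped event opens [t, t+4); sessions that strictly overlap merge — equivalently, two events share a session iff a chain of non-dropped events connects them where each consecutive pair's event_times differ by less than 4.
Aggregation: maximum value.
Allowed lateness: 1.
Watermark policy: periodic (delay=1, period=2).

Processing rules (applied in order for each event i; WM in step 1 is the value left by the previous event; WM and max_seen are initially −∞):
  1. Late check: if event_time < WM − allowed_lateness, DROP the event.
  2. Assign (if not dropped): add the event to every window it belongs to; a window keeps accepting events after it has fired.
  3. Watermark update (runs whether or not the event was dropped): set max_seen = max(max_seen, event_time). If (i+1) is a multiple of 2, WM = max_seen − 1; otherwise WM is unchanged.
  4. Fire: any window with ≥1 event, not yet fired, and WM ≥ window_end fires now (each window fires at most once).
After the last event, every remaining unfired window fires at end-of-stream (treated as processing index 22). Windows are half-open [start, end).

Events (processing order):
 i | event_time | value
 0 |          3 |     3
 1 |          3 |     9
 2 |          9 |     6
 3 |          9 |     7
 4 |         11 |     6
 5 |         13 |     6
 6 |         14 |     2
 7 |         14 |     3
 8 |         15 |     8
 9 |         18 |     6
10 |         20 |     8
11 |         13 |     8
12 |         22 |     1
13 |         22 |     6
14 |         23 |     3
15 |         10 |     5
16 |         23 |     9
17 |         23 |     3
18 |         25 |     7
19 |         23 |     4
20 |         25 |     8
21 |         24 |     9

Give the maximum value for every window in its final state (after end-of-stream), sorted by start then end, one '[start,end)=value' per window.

[3,7)=9 [9,29)=9

i=0 t=3 v=3: → [3,7); WM=−∞
i=1 t=3 v=9: → [3,7); WM=2
i=2 t=9 v=6: → [9,13); WM=2
i=3 t=9 v=7: → [9,13); WM=8
i=4 t=11 v=6: → [9,15); WM=8
i=5 t=13 v=6: → [9,17); WM=12
i=6 t=14 v=2: → [9,18); WM=12
i=7 t=14 v=3: → [9,18); WM=13
i=8 t=15 v=8: → [9,19); WM=13
i=9 t=18 v=6: → [9,22); WM=17
i=10 t=20 v=8: → [9,24); WM=17
i=11 t=13 v=8: DROP (t<17-1); WM=19
i=12 t=22 v=1: → [9,26); WM=19
i=13 t=22 v=6: → [9,26); WM=21
i=14 t=23 v=3: → [9,27); WM=21
i=15 t=10 v=5: DROP (t<21-1); WM=22
i=16 t=23 v=9: → [9,27); WM=22
i=17 t=23 v=3: → [9,27); WM=22
i=18 t=25 v=7: → [9,29); WM=22
i=19 t=23 v=4: → [9,29); WM=24
i=20 t=25 v=8: → [9,29); WM=24
i=21 t=24 v=9: → [9,29); WM=24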